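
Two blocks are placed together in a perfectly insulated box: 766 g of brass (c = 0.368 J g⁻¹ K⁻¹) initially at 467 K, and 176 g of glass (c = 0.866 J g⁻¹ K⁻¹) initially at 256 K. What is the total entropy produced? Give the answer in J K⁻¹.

Energy balance: T_f = (m₁c₁T₁ + m₂c₂T₂)/(m₁c₁ + m₂c₂) = 392.95 K.
ΔS₁ = m₁c₁ ln(T_f/T₁) = 281.888 × ln(392.95/467) = -48.67 J/K.
ΔS₂ = m₂c₂ ln(T_f/T₂) = 152.416 × ln(392.95/256) = 65.31 J/K.
ΔS_total = -48.67 + 65.31 = 16.6 J/K.

ΔS_total = 16.6 J/K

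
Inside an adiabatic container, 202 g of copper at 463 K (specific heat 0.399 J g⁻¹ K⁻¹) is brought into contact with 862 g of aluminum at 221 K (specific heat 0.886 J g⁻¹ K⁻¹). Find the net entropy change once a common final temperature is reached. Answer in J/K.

Energy balance: T_f = (m₁c₁T₁ + m₂c₂T₂)/(m₁c₁ + m₂c₂) = 244.1 K.
ΔS₁ = m₁c₁ ln(T_f/T₁) = 80.598 × ln(244.1/463) = -51.59 J/K.
ΔS₂ = m₂c₂ ln(T_f/T₂) = 763.732 × ln(244.1/221) = 75.93 J/K.
ΔS_total = -51.59 + 75.93 = 24.3 J/K.

ΔS_total = 24.3 J/K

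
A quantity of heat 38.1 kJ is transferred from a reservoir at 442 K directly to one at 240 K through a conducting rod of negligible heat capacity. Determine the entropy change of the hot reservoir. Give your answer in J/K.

The hot reservoir loses heat Q, so ΔS_hot = −Q/T_H = −38100/442 = -86.2 J/K.

ΔS_hot = -86.2 J/K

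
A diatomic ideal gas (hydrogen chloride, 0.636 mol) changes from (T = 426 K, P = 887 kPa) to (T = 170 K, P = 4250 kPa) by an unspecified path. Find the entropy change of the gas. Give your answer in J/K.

ΔS = nC_p ln(T₂/T₁) − nR ln(P₂/P₁), with C_p = 7R/2 = 29.1 J mol⁻¹ K⁻¹ for a diatomic ideal gas.
ΔS = 0.636 × [29.1 × ln(170/426) − 8.314 × ln(4250/887)] = -25.3 J/K.

ΔS = -25.3 J/K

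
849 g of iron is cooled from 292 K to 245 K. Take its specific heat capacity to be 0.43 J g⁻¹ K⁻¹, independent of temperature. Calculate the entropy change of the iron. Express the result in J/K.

ΔS = -64.1 J/K

ΔS = ∫dQ_rev/T = m c ln(T₂/T₁) = 849 × 0.43 × ln(245/292) = -64.1 J/K.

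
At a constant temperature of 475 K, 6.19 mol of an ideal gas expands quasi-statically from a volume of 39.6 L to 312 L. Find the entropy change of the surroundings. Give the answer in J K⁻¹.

For an isothermal ideal gas ΔS_gas = nR ln(V₂/V₁) = 6.19 × 8.314 × ln(312/39.6) = 106 J/K.
The process is reversible, so ΔS_surr = −ΔS_gas = -106 J/K and ΔS_universe = 0.

ΔS_surr = -106 J/K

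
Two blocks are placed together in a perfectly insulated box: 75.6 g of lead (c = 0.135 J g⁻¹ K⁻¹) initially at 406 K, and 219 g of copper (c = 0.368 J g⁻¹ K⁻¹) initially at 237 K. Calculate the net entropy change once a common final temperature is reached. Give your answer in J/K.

ΔS_total = 1.51 J/K

Energy balance: T_f = (m₁c₁T₁ + m₂c₂T₂)/(m₁c₁ + m₂c₂) = 256 K.
ΔS₁ = m₁c₁ ln(T_f/T₁) = 10.206 × ln(256/406) = -4.707 J/K.
ΔS₂ = m₂c₂ ln(T_f/T₂) = 80.592 × ln(256/237) = 6.214 J/K.
ΔS_total = -4.707 + 6.214 = 1.51 J/K.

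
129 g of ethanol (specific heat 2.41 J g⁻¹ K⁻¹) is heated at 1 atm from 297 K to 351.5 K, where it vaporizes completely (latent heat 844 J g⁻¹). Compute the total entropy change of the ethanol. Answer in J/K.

ΔS = 362 J/K

Warming step: ΔS₁ = m c ln(T_tr/T_i) = 129 × 2.41 × ln(351.5/297) = 52.38 J/K.
Phase change: ΔS₂ = +mL/T_tr = 129 × 844 / 351.5 = 309.7 J/K.
ΔS_total = (52.38) + (309.7) = 362 J/K.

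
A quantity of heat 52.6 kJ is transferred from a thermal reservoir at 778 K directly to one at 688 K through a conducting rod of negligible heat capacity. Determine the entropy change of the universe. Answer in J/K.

ΔS_total = 8.84 J/K

ΔS_hot = −Q/T_H = −52600/778 = -67.61 J/K and ΔS_cold = +Q/T_C = 52600/688 = 76.45 J/K.
ΔS_total = -67.61 + 76.45 = 8.84 J/K, positive as the second law requires.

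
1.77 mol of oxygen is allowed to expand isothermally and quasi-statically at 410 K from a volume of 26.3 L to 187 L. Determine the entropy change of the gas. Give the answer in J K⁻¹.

ΔS_gas = 28.9 J/K

For an isothermal ideal gas ΔS_gas = nR ln(V₂/V₁) = 1.77 × 8.314 × ln(187/26.3) = 28.9 J/K.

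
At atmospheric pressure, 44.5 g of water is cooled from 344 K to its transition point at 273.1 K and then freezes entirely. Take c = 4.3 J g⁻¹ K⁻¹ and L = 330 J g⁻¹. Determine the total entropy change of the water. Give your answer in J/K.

ΔS = -97.9 J/K

Cooling step: ΔS₁ = m c ln(T_tr/T_i) = 44.5 × 4.3 × ln(273.1/344) = -44.16 J/K.
Phase change: ΔS₂ = −mL/T_tr = −44.5 × 330 / 273.1 = -53.77 J/K.
ΔS_total = (-44.16) + (-53.77) = -97.9 J/K.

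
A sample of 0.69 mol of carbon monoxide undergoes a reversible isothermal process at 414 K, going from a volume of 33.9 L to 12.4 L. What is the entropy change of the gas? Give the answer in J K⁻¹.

ΔS_gas = -5.77 J/K

For an isothermal ideal gas ΔS_gas = nR ln(V₂/V₁) = 0.69 × 8.314 × ln(12.4/33.9) = -5.77 J/K.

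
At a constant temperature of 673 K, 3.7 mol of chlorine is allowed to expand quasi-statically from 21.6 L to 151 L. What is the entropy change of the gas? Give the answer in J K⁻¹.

ΔS_gas = 59.8 J/K

For an isothermal ideal gas ΔS_gas = nR ln(V₂/V₁) = 3.7 × 8.314 × ln(151/21.6) = 59.8 J/K.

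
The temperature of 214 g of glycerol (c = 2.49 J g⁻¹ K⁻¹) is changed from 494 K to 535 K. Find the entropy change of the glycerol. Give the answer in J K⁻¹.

ΔS = ∫dQ_rev/T = m c ln(T₂/T₁) = 214 × 2.49 × ln(535/494) = 42.5 J/K.

ΔS = 42.5 J/K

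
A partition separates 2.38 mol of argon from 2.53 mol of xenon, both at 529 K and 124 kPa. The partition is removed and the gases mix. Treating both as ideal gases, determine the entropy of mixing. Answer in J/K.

ΔS_mix = 28.3 J/K

Mole fractions: x_A = 2.38/4.91 = 0.485, x_B = 0.515.
ΔS_mix = −R(n_A ln x_A + n_B ln x_B) = −8.314 × (2.38 ln 0.485 + 2.53 ln 0.515) = 28.3 J/K.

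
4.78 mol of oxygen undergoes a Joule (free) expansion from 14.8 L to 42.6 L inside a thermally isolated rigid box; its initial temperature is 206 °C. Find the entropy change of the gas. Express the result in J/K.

No heat is exchanged and no work is done, so the ideal-gas temperature stays constant.
Entropy is a state function; using a reversible isothermal path, ΔS_gas = nR ln(V₂/V₁) = 4.78 × 8.314 × ln(42.6/14.8) = 42 J/K.

ΔS_gas = 42 J/K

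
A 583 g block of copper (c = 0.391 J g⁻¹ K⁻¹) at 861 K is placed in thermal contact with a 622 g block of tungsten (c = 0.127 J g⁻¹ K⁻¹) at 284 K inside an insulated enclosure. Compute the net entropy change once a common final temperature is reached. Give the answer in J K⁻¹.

Energy balance: T_f = (m₁c₁T₁ + m₂c₂T₂)/(m₁c₁ + m₂c₂) = 712.51 K.
ΔS₁ = m₁c₁ ln(T_f/T₁) = 227.953 × ln(712.51/861) = -43.15 J/K.
ΔS₂ = m₂c₂ ln(T_f/T₂) = 78.994 × ln(712.51/284) = 72.66 J/K.
ΔS_total = -43.15 + 72.66 = 29.5 J/K.

ΔS_total = 29.5 J/K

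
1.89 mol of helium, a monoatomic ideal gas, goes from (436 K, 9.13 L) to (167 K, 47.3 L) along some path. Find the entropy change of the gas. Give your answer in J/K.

ΔS = 3.23 J/K

Entropy is a state function: ΔS = nC_V ln(T₂/T₁) + nR ln(V₂/V₁), with C_V = 3R/2 = 12.47 J mol⁻¹ K⁻¹ for a monoatomic ideal gas.
ΔS = 1.89 × [12.47 × ln(167/436) + 8.314 × ln(47.3/9.13)] = 3.23 J/K.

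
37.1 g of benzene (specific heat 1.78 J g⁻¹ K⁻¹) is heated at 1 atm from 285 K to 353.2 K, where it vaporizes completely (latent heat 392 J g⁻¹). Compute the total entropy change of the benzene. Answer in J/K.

Warming step: ΔS₁ = m c ln(T_tr/T_i) = 37.1 × 1.78 × ln(353.2/285) = 14.168 J/K.
Phase change: ΔS₂ = +mL/T_tr = 37.1 × 392 / 353.2 = 41.176 J/K.
ΔS_total = (14.168) + (41.176) = 55.3 J/K.

ΔS = 55.3 J/K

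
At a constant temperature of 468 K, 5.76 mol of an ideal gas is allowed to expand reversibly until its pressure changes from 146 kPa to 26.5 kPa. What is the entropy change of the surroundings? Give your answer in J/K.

ΔS_surr = -81.7 J/K

For an isothermal ideal gas ΔS_gas = nR ln(P₁/P₂) = 5.76 × 8.314 × ln(146/26.5) = 81.7 J/K.
The process is reversible, so ΔS_surr = −ΔS_gas = -81.7 J/K and ΔS_universe = 0.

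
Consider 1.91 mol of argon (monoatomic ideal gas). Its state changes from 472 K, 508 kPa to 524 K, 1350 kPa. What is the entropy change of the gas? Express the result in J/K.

ΔS = nC_p ln(T₂/T₁) − nR ln(P₂/P₁), with C_p = 5R/2 = 20.79 J mol⁻¹ K⁻¹ for a monoatomic ideal gas.
ΔS = 1.91 × [20.79 × ln(524/472) − 8.314 × ln(1350/508)] = -11.4 J/K.

ΔS = -11.4 J/K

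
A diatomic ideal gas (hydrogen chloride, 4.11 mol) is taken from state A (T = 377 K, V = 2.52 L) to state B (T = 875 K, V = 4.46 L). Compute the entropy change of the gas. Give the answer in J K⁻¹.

Entropy is a state function: ΔS = nC_V ln(T₂/T₁) + nR ln(V₂/V₁), with C_V = 5R/2 = 20.79 J mol⁻¹ K⁻¹ for a diatomic ideal gas.
ΔS = 4.11 × [20.79 × ln(875/377) + 8.314 × ln(4.46/2.52)] = 91.4 J/K.

ΔS = 91.4 J/K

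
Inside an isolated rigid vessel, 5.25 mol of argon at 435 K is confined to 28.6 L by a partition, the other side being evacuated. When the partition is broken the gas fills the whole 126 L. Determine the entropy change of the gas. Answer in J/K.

For an ideal gas in free expansion Q = 0 and W = 0, so T is unchanged.
Entropy is a state function; using a reversible isothermal path, ΔS_gas = nR ln(V₂/V₁) = 5.25 × 8.314 × ln(126/28.6) = 64.7 J/K.

ΔS_gas = 64.7 J/K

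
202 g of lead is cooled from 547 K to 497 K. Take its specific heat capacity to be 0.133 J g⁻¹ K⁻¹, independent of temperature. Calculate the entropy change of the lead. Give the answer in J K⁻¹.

ΔS = ∫dQ_rev/T = m c ln(T₂/T₁) = 202 × 0.133 × ln(497/547) = -2.58 J/K.

ΔS = -2.58 J/K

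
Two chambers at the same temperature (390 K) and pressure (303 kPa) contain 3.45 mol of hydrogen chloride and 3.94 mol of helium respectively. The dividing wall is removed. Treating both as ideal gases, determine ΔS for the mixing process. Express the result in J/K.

Mole fractions: x_A = 3.45/7.39 = 0.467, x_B = 0.533.
ΔS_mix = −R(n_A ln x_A + n_B ln x_B) = −8.314 × (3.45 ln 0.467 + 3.94 ln 0.533) = 42.5 J/K.

ΔS_mix = 42.5 J/K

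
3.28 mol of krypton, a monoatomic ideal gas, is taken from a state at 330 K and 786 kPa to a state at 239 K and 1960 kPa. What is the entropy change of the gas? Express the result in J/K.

ΔS = -46.9 J/K

ΔS = nC_p ln(T₂/T₁) − nR ln(P₂/P₁), with C_p = 5R/2 = 20.79 J mol⁻¹ K⁻¹ for a monoatomic ideal gas.
ΔS = 3.28 × [20.79 × ln(239/330) − 8.314 × ln(1960/786)] = -46.9 J/K.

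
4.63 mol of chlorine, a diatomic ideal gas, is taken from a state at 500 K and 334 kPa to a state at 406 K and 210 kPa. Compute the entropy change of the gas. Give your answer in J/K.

ΔS = -10.2 J/K

ΔS = nC_p ln(T₂/T₁) − nR ln(P₂/P₁), with C_p = 7R/2 = 29.1 J mol⁻¹ K⁻¹ for a diatomic ideal gas.
ΔS = 4.63 × [29.1 × ln(406/500) − 8.314 × ln(210/334)] = -10.2 J/K.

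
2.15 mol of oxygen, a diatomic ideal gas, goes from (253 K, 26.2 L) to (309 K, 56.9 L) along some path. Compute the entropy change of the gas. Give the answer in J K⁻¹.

ΔS = 22.8 J/K

Entropy is a state function: ΔS = nC_V ln(T₂/T₁) + nR ln(V₂/V₁), with C_V = 5R/2 = 20.79 J mol⁻¹ K⁻¹ for a diatomic ideal gas.
ΔS = 2.15 × [20.79 × ln(309/253) + 8.314 × ln(56.9/26.2)] = 22.8 J/K.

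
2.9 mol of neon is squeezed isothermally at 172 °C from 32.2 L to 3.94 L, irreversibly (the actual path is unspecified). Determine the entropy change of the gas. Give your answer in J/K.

ΔS_gas = -50.7 J/K

Entropy is a state function, so ΔS_gas depends only on the end states.
For an isothermal ideal gas ΔS_gas = nR ln(V₂/V₁) = 2.9 × 8.314 × ln(3.94/32.2) = -50.7 J/K.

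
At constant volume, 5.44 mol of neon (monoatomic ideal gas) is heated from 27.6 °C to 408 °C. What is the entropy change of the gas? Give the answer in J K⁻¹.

In kelvin: T₁ = 300.75 K, T₂ = 681.15 K. At constant volume, ΔS = nC_V ln(T₂/T₁) with C_V = 3R/2 = 12.47 J mol⁻¹ K⁻¹.
ΔS = 5.44 × 12.47 × ln(681.15/300.75) = 55.5 J/K.

ΔS = 55.5 J/K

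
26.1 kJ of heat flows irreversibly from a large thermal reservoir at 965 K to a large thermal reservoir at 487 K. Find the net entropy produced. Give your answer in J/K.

ΔS_total = 26.5 J/K

ΔS_hot = −Q/T_H = −26100/965 = -27.05 J/K and ΔS_cold = +Q/T_C = 26100/487 = 53.59 J/K.
ΔS_total = -27.05 + 53.59 = 26.5 J/K, positive as the second law requires.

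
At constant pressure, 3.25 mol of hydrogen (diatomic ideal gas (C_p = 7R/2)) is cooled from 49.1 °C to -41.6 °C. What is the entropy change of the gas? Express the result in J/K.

In kelvin: T₁ = 322.25 K, T₂ = 231.55 K. At constant pressure, ΔS = nC_p ln(T₂/T₁) with C_p = 7R/2 = 29.1 J mol⁻¹ K⁻¹.
ΔS = 3.25 × 29.1 × ln(231.55/322.25) = -31.3 J/K.

ΔS = -31.3 J/K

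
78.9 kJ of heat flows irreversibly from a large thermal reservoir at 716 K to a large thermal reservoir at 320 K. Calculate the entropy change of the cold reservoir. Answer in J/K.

The cold reservoir gains heat Q, so ΔS_cold = +Q/T_C = 78900/320 = 247 J/K.

ΔS_cold = 247 J/K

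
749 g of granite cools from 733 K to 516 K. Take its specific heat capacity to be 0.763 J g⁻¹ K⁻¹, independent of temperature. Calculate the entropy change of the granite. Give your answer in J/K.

ΔS = ∫dQ_rev/T = m c ln(T₂/T₁) = 749 × 0.763 × ln(516/733) = -201 J/K.

ΔS = -201 J/K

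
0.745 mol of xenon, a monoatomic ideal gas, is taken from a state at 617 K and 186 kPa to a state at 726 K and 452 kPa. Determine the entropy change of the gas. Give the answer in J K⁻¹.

ΔS = -2.98 J/K

ΔS = nC_p ln(T₂/T₁) − nR ln(P₂/P₁), with C_p = 5R/2 = 20.79 J mol⁻¹ K⁻¹ for a monoatomic ideal gas.
ΔS = 0.745 × [20.79 × ln(726/617) − 8.314 × ln(452/186)] = -2.98 J/K.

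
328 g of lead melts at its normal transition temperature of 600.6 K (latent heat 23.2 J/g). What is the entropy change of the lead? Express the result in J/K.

Heat absorbed by the substance: Q = mL = 328 × 23.2 = 7609.6 J.
At constant T, ΔS = Q_rev/T = 7609.6 / 600.6 = 12.7 J/K.

ΔS = 12.7 J/K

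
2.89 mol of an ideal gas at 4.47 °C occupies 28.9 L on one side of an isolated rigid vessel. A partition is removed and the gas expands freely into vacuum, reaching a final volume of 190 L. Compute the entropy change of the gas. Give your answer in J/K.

For an ideal gas in free expansion Q = 0 and W = 0, so T is unchanged.
Entropy is a state function; using a reversible isothermal path, ΔS_gas = nR ln(V₂/V₁) = 2.89 × 8.314 × ln(190/28.9) = 45.2 J/K.

ΔS_gas = 45.2 J/K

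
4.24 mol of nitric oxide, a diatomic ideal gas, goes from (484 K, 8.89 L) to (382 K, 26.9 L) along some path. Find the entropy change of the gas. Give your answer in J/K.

Entropy is a state function: ΔS = nC_V ln(T₂/T₁) + nR ln(V₂/V₁), with C_V = 5R/2 = 20.79 J mol⁻¹ K⁻¹ for a diatomic ideal gas.
ΔS = 4.24 × [20.79 × ln(382/484) + 8.314 × ln(26.9/8.89)] = 18.2 J/K.

ΔS = 18.2 J/K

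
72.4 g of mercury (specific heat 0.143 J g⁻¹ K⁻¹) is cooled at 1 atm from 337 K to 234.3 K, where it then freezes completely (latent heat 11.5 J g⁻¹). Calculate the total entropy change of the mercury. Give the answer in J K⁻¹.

ΔS = -7.32 J/K

Cooling step: ΔS₁ = m c ln(T_tr/T_i) = 72.4 × 0.143 × ln(234.3/337) = -3.763 J/K.
Phase change: ΔS₂ = −mL/T_tr = −72.4 × 11.5 / 234.3 = -3.554 J/K.
ΔS_total = (-3.763) + (-3.554) = -7.32 J/K.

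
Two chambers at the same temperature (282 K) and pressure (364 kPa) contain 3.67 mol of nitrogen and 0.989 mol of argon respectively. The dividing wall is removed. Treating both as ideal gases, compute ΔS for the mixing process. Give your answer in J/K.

Mole fractions: x_A = 3.67/4.66 = 0.788, x_B = 0.212.
ΔS_mix = −R(n_A ln x_A + n_B ln x_B) = −8.314 × (3.67 ln 0.788 + 0.989 ln 0.212) = 20 J/K.

ΔS_mix = 20 J/K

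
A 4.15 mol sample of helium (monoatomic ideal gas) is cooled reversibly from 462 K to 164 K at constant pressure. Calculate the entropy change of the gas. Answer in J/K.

ΔS = -89.3 J/K

At constant pressure, ΔS = nC_p ln(T₂/T₁) with C_p = 5R/2 = 20.79 J mol⁻¹ K⁻¹.
ΔS = 4.15 × 20.79 × ln(164/462) = -89.3 J/K.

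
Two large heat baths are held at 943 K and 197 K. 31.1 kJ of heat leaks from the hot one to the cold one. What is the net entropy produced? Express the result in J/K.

ΔS_total = 125 J/K

ΔS_hot = −Q/T_H = −31100/943 = -32.98 J/K and ΔS_cold = +Q/T_C = 31100/197 = 157.9 J/K.
ΔS_total = -32.98 + 157.9 = 125 J/K, positive as the second law requires.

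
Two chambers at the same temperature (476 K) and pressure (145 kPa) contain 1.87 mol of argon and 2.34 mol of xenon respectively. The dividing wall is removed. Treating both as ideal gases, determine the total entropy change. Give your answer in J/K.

Mole fractions: x_A = 1.87/4.21 = 0.444, x_B = 0.556.
ΔS_mix = −R(n_A ln x_A + n_B ln x_B) = −8.314 × (1.87 ln 0.444 + 2.34 ln 0.556) = 24 J/K.

ΔS_mix = 24 J/K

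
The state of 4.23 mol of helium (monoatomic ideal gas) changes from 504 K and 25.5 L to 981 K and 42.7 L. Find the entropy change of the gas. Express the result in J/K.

Entropy is a state function: ΔS = nC_V ln(T₂/T₁) + nR ln(V₂/V₁), with C_V = 3R/2 = 12.47 J mol⁻¹ K⁻¹ for a monoatomic ideal gas.
ΔS = 4.23 × [12.47 × ln(981/504) + 8.314 × ln(42.7/25.5)] = 53.3 J/K.

ΔS = 53.3 J/K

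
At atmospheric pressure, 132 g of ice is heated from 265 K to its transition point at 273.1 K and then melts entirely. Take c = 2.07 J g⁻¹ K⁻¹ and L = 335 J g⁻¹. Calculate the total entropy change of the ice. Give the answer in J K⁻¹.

Warming step: ΔS₁ = m c ln(T_tr/T_i) = 132 × 2.07 × ln(273.1/265) = 8.227 J/K.
Phase change: ΔS₂ = +mL/T_tr = 132 × 335 / 273.1 = 161.9 J/K.
ΔS_total = (8.227) + (161.9) = 170 J/K.

ΔS = 170 J/K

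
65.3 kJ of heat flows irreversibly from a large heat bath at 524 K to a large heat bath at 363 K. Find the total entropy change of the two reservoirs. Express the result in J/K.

ΔS_total = 55.3 J/K

ΔS_hot = −Q/T_H = −65300/524 = -124.6 J/K and ΔS_cold = +Q/T_C = 65300/363 = 179.9 J/K.
ΔS_total = -124.6 + 179.9 = 55.3 J/K, positive as the second law requires.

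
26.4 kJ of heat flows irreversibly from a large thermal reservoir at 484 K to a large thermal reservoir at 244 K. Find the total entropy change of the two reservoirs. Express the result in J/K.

ΔS_hot = −Q/T_H = −26400/484 = -54.55 J/K and ΔS_cold = +Q/T_C = 26400/244 = 108.2 J/K.
ΔS_total = -54.55 + 108.2 = 53.7 J/K, positive as the second law requires.

ΔS_total = 53.7 J/K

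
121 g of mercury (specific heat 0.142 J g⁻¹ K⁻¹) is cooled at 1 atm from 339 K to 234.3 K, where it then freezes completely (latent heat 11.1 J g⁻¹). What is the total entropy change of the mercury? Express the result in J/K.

Cooling step: ΔS₁ = m c ln(T_tr/T_i) = 121 × 0.142 × ln(234.3/339) = -6.347 J/K.
Phase change: ΔS₂ = −mL/T_tr = −121 × 11.1 / 234.3 = -5.732 J/K.
ΔS_total = (-6.347) + (-5.732) = -12.1 J/K.

ΔS = -12.1 J/K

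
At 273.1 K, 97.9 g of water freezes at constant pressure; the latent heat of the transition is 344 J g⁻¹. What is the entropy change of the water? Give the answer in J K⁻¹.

Heat released by the substance: Q = −mL = −97.9 × 344 = −33677.6 J.
At constant T, ΔS = Q_rev/T = −33677.6 / 273.1 = -123 J/K.

ΔS = -123 J/K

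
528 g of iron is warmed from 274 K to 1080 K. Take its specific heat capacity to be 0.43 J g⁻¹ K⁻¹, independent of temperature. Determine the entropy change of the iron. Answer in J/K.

ΔS = 311 J/K

ΔS = ∫dQ_rev/T = m c ln(T₂/T₁) = 528 × 0.43 × ln(1080/274) = 311 J/K.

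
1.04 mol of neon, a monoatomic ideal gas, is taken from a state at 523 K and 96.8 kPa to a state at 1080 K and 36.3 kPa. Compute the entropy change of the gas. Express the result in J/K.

ΔS = 24.2 J/K

ΔS = nC_p ln(T₂/T₁) − nR ln(P₂/P₁), with C_p = 5R/2 = 20.79 J mol⁻¹ K⁻¹ for a monoatomic ideal gas.
ΔS = 1.04 × [20.79 × ln(1080/523) − 8.314 × ln(36.3/96.8)] = 24.2 J/K.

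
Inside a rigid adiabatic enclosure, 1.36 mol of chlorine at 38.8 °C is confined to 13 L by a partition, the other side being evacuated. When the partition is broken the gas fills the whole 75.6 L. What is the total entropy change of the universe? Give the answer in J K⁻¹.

ΔS_universe = 19.9 J/K

No heat is exchanged and no work is done, so the ideal-gas temperature stays constant.
Entropy is a state function; using a reversible isothermal path, ΔS_gas = nR ln(V₂/V₁) = 1.36 × 8.314 × ln(75.6/13) = 19.9 J/K.
The insulated surroundings exchange no heat, so ΔS_surr = 0 and ΔS_universe = ΔS_gas.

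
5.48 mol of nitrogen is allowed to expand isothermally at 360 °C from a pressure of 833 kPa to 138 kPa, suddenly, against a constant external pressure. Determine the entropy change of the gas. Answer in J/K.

ΔS_gas = 81.9 J/K

Entropy is a state function, so ΔS_gas depends only on the end states.
For an isothermal ideal gas ΔS_gas = nR ln(P₁/P₂) = 5.48 × 8.314 × ln(833/138) = 81.9 J/K.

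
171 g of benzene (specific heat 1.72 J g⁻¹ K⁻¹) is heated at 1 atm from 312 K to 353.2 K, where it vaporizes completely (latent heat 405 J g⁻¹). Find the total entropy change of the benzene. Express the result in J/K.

ΔS = 233 J/K

Warming step: ΔS₁ = m c ln(T_tr/T_i) = 171 × 1.72 × ln(353.2/312) = 36.48 J/K.
Phase change: ΔS₂ = +mL/T_tr = 171 × 405 / 353.2 = 196.1 J/K.
ΔS_total = (36.48) + (196.1) = 233 J/K.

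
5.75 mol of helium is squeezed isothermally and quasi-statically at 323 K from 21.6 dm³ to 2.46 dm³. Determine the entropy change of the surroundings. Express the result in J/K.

For an isothermal ideal gas ΔS_gas = nR ln(V₂/V₁) = 5.75 × 8.314 × ln(2.46/21.6) = -104 J/K.
The process is reversible, so ΔS_surr = −ΔS_gas = 104 J/K and ΔS_universe = 0.

ΔS_surr = 104 J/K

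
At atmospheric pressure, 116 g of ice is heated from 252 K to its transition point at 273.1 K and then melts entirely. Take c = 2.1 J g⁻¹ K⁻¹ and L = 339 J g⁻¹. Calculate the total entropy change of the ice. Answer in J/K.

ΔS = 164 J/K

Warming step: ΔS₁ = m c ln(T_tr/T_i) = 116 × 2.1 × ln(273.1/252) = 19.59 J/K.
Phase change: ΔS₂ = +mL/T_tr = 116 × 339 / 273.1 = 144 J/K.
ΔS_total = (19.59) + (144) = 164 J/K.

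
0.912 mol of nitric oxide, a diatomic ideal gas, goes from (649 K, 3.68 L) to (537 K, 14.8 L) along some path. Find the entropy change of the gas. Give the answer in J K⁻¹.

ΔS = 6.96 J/K

Entropy is a state function: ΔS = nC_V ln(T₂/T₁) + nR ln(V₂/V₁), with C_V = 5R/2 = 20.79 J mol⁻¹ K⁻¹ for a diatomic ideal gas.
ΔS = 0.912 × [20.79 × ln(537/649) + 8.314 × ln(14.8/3.68)] = 6.96 J/K.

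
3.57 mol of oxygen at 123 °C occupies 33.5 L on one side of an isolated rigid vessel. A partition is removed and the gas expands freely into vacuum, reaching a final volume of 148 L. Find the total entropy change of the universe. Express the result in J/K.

ΔS_universe = 44.1 J/K

For an ideal gas in free expansion Q = 0 and W = 0, so T is unchanged.
Entropy is a state function; using a reversible isothermal path, ΔS_gas = nR ln(V₂/V₁) = 3.57 × 8.314 × ln(148/33.5) = 44.1 J/K.
The insulated surroundings exchange no heat, so ΔS_surr = 0 and ΔS_universe = ΔS_gas.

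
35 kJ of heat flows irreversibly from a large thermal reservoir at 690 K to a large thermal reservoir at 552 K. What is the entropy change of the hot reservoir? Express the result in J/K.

ΔS_hot = -50.7 J/K

The hot reservoir loses heat Q, so ΔS_hot = −Q/T_H = −35000/690 = -50.7 J/K.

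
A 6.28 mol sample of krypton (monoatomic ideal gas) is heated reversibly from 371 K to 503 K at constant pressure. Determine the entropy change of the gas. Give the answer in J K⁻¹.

At constant pressure, ΔS = nC_p ln(T₂/T₁) with C_p = 5R/2 = 20.79 J mol⁻¹ K⁻¹.
ΔS = 6.28 × 20.79 × ln(503/371) = 39.7 J/K.

ΔS = 39.7 J/K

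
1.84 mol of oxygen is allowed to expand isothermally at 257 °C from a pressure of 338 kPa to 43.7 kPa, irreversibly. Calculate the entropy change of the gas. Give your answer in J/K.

ΔS_gas = 31.3 J/K

Entropy is a state function, so ΔS_gas depends only on the end states.
For an isothermal ideal gas ΔS_gas = nR ln(P₁/P₂) = 1.84 × 8.314 × ln(338/43.7) = 31.3 J/K.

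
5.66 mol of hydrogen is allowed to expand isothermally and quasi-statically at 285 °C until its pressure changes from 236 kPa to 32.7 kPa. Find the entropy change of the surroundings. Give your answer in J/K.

ΔS_surr = -93 J/K

For an isothermal ideal gas ΔS_gas = nR ln(P₁/P₂) = 5.66 × 8.314 × ln(236/32.7) = 93 J/K.
The process is reversible, so ΔS_surr = −ΔS_gas = -93 J/K and ΔS_universe = 0.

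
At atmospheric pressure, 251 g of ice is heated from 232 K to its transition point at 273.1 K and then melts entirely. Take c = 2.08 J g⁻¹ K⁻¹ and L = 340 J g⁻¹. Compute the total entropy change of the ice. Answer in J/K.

ΔS = 398 J/K

Warming step: ΔS₁ = m c ln(T_tr/T_i) = 251 × 2.08 × ln(273.1/232) = 85.15 J/K.
Phase change: ΔS₂ = +mL/T_tr = 251 × 340 / 273.1 = 312.5 J/K.
ΔS_total = (85.15) + (312.5) = 398 J/K.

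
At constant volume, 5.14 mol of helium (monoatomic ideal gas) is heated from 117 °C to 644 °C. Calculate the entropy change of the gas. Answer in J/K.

In kelvin: T₁ = 390.15 K, T₂ = 917.15 K. At constant volume, ΔS = nC_V ln(T₂/T₁) with C_V = 3R/2 = 12.47 J mol⁻¹ K⁻¹.
ΔS = 5.14 × 12.47 × ln(917.15/390.15) = 54.8 J/K.

ΔS = 54.8 J/K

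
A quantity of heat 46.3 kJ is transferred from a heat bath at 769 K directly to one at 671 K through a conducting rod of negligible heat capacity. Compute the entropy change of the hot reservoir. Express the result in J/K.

The hot reservoir loses heat Q, so ΔS_hot = −Q/T_H = −46300/769 = -60.2 J/K.

ΔS_hot = -60.2 J/K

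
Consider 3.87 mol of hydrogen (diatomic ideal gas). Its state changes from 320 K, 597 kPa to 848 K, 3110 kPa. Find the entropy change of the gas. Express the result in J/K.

ΔS = 56.6 J/K

ΔS = nC_p ln(T₂/T₁) − nR ln(P₂/P₁), with C_p = 7R/2 = 29.1 J mol⁻¹ K⁻¹ for a diatomic ideal gas.
ΔS = 3.87 × [29.1 × ln(848/320) − 8.314 × ln(3110/597)] = 56.6 J/K.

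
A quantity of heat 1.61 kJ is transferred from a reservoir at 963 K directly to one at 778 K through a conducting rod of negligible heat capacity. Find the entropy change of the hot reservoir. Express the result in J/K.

The hot reservoir loses heat Q, so ΔS_hot = −Q/T_H = −1610/963 = -1.67 J/K.

ΔS_hot = -1.67 J/K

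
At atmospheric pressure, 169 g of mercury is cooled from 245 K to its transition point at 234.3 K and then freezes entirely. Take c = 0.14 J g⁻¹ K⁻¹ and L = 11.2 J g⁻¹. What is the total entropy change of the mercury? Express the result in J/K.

Cooling step: ΔS₁ = m c ln(T_tr/T_i) = 169 × 0.14 × ln(234.3/245) = -1.057 J/K.
Phase change: ΔS₂ = −mL/T_tr = −169 × 11.2 / 234.3 = -8.079 J/K.
ΔS_total = (-1.057) + (-8.079) = -9.14 J/K.

ΔS = -9.14 J/K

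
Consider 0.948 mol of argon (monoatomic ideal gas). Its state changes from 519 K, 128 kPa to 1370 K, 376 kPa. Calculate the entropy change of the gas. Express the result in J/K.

ΔS = 10.6 J/K

ΔS = nC_p ln(T₂/T₁) − nR ln(P₂/P₁), with C_p = 5R/2 = 20.79 J mol⁻¹ K⁻¹ for a monoatomic ideal gas.
ΔS = 0.948 × [20.79 × ln(1370/519) − 8.314 × ln(376/128)] = 10.6 J/K.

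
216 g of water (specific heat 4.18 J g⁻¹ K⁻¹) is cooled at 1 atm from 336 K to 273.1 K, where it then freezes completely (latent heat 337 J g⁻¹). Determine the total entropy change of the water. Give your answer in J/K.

ΔS = -454 J/K

Cooling step: ΔS₁ = m c ln(T_tr/T_i) = 216 × 4.18 × ln(273.1/336) = -187.1 J/K.
Phase change: ΔS₂ = −mL/T_tr = −216 × 337 / 273.1 = -266.5 J/K.
ΔS_total = (-187.1) + (-266.5) = -454 J/K.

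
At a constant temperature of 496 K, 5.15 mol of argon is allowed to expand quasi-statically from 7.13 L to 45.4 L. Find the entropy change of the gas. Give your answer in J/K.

For an isothermal ideal gas ΔS_gas = nR ln(V₂/V₁) = 5.15 × 8.314 × ln(45.4/7.13) = 79.3 J/K.

ΔS_gas = 79.3 J/K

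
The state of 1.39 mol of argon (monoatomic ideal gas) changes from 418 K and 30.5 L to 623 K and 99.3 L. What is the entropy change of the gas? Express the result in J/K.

Entropy is a state function: ΔS = nC_V ln(T₂/T₁) + nR ln(V₂/V₁), with C_V = 3R/2 = 12.47 J mol⁻¹ K⁻¹ for a monoatomic ideal gas.
ΔS = 1.39 × [12.47 × ln(623/418) + 8.314 × ln(99.3/30.5)] = 20.6 J/K.

ΔS = 20.6 J/K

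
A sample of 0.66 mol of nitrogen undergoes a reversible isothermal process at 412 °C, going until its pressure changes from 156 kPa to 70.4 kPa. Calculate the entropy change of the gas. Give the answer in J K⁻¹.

ΔS_gas = 4.37 J/K

For an isothermal ideal gas ΔS_gas = nR ln(P₁/P₂) = 0.66 × 8.314 × ln(156/70.4) = 4.37 J/K.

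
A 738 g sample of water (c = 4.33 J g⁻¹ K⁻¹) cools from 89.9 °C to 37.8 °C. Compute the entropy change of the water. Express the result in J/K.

In kelvin: T₁ = 363.05 K, T₂ = 310.95 K. ΔS = ∫dQ_rev/T = m c ln(T₂/T₁) = 738 × 4.33 × ln(310.95/363.05) = -495 J/K.

ΔS = -495 J/K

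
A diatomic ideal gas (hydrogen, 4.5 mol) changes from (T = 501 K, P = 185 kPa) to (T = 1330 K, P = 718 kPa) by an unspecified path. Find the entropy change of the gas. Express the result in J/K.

ΔS = nC_p ln(T₂/T₁) − nR ln(P₂/P₁), with C_p = 7R/2 = 29.1 J mol⁻¹ K⁻¹ for a diatomic ideal gas.
ΔS = 4.5 × [29.1 × ln(1330/501) − 8.314 × ln(718/185)] = 77.1 J/K.

ΔS = 77.1 J/K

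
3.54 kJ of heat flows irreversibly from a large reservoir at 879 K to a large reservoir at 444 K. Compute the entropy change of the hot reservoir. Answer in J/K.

ΔS_hot = -4.03 J/K

The hot reservoir loses heat Q, so ΔS_hot = −Q/T_H = −3540/879 = -4.03 J/K.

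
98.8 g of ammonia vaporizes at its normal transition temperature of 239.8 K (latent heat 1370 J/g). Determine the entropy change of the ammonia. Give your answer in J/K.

ΔS = 564 J/K

Heat absorbed by the substance: Q = mL = 98.8 × 1370 = 135356 J.
At constant T, ΔS = Q_rev/T = 135356 / 239.8 = 564 J/K.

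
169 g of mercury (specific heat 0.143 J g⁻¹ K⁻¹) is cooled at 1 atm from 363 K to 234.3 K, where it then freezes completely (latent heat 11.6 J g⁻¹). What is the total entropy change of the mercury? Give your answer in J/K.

ΔS = -18.9 J/K

Cooling step: ΔS₁ = m c ln(T_tr/T_i) = 169 × 0.143 × ln(234.3/363) = -10.58 J/K.
Phase change: ΔS₂ = −mL/T_tr = −169 × 11.6 / 234.3 = -8.367 J/K.
ΔS_total = (-10.58) + (-8.367) = -18.9 J/K.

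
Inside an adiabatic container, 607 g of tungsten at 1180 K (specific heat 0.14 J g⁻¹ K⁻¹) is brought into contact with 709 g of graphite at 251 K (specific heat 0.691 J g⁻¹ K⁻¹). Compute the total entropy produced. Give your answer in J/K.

ΔS_total = 119 J/K

Energy balance: T_f = (m₁c₁T₁ + m₂c₂T₂)/(m₁c₁ + m₂c₂) = 388.32 K.
ΔS₁ = m₁c₁ ln(T_f/T₁) = 84.98 × ln(388.32/1180) = -94.45 J/K.
ΔS₂ = m₂c₂ ln(T_f/T₂) = 489.919 × ln(388.32/251) = 213.8 J/K.
ΔS_total = -94.45 + 213.8 = 119 J/K.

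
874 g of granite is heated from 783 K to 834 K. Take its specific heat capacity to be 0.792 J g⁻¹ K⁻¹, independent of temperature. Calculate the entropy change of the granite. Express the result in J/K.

ΔS = ∫dQ_rev/T = m c ln(T₂/T₁) = 874 × 0.792 × ln(834/783) = 43.7 J/K.

ΔS = 43.7 J/K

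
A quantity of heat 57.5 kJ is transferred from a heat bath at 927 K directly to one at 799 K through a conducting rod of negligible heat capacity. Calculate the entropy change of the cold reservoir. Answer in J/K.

ΔS_cold = 72 J/K

The cold reservoir gains heat Q, so ΔS_cold = +Q/T_C = 57500/799 = 72 J/K.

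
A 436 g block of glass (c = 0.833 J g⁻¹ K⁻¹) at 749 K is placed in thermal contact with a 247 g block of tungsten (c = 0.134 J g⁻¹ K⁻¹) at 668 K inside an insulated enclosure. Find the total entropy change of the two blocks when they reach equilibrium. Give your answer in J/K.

Energy balance: T_f = (m₁c₁T₁ + m₂c₂T₂)/(m₁c₁ + m₂c₂) = 742.23 K.
ΔS₁ = m₁c₁ ln(T_f/T₁) = 363.188 × ln(742.23/749) = -3.2953 J/K.
ΔS₂ = m₂c₂ ln(T_f/T₂) = 33.098 × ln(742.23/668) = 3.4878 J/K.
ΔS_total = -3.2953 + 3.4878 = 0.192 J/K.

ΔS_total = 0.192 J/K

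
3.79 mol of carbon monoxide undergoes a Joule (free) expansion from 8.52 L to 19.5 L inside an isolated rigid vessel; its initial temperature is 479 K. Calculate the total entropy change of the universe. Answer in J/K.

ΔS_universe = 26.1 J/K

For an ideal gas in free expansion Q = 0 and W = 0, so T is unchanged.
Entropy is a state function; using a reversible isothermal path, ΔS_gas = nR ln(V₂/V₁) = 3.79 × 8.314 × ln(19.5/8.52) = 26.1 J/K.
The insulated surroundings exchange no heat, so ΔS_surr = 0 and ΔS_universe = ΔS_gas.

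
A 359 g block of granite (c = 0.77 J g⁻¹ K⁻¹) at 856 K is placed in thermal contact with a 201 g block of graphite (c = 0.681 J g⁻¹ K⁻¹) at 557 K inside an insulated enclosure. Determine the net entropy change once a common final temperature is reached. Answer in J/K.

ΔS_total = 8.01 J/K

Energy balance: T_f = (m₁c₁T₁ + m₂c₂T₂)/(m₁c₁ + m₂c₂) = 756.98 K.
ΔS₁ = m₁c₁ ln(T_f/T₁) = 276.43 × ln(756.98/856) = -33.98 J/K.
ΔS₂ = m₂c₂ ln(T_f/T₂) = 136.881 × ln(756.98/557) = 41.99 J/K.
ΔS_total = -33.98 + 41.99 = 8.01 J/K.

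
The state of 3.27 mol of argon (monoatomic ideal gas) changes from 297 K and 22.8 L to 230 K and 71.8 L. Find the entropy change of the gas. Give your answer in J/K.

ΔS = 20.8 J/K

Entropy is a state function: ΔS = nC_V ln(T₂/T₁) + nR ln(V₂/V₁), with C_V = 3R/2 = 12.47 J mol⁻¹ K⁻¹ for a monoatomic ideal gas.
ΔS = 3.27 × [12.47 × ln(230/297) + 8.314 × ln(71.8/22.8)] = 20.8 J/K.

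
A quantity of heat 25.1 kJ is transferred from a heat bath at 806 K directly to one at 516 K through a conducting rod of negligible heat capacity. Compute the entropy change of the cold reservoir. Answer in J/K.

The cold reservoir gains heat Q, so ΔS_cold = +Q/T_C = 25100/516 = 48.6 J/K.

ΔS_cold = 48.6 J/K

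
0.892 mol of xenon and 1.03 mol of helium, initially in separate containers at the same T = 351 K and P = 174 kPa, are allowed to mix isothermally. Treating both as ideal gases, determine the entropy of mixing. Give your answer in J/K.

Mole fractions: x_A = 0.892/1.92 = 0.464, x_B = 0.536.
ΔS_mix = −R(n_A ln x_A + n_B ln x_B) = −8.314 × (0.892 ln 0.464 + 1.03 ln 0.536) = 11 J/K.

ΔS_mix = 11 J/K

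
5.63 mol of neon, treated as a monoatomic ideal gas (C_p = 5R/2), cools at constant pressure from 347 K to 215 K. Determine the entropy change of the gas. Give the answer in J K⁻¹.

At constant pressure, ΔS = nC_p ln(T₂/T₁) with C_p = 5R/2 = 20.79 J mol⁻¹ K⁻¹.
ΔS = 5.63 × 20.79 × ln(215/347) = -56 J/K.

ΔS = -56 J/K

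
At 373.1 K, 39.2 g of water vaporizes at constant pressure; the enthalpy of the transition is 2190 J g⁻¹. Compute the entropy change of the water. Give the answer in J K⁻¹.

Heat absorbed by the substance: Q = mL = 39.2 × 2190 = 85848 J.
At constant T, ΔS = Q_rev/T = 85848 / 373.1 = 230 J/K.

ΔS = 230 J/K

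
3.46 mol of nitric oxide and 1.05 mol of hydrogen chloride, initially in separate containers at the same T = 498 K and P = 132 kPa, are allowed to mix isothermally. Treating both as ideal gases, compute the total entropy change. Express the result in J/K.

ΔS_mix = 20.3 J/K

Mole fractions: x_A = 3.46/4.51 = 0.767, x_B = 0.233.
ΔS_mix = −R(n_A ln x_A + n_B ln x_B) = −8.314 × (3.46 ln 0.767 + 1.05 ln 0.233) = 20.3 J/K.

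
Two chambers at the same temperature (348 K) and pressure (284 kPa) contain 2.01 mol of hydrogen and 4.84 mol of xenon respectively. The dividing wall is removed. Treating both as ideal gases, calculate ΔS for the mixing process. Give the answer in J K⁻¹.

ΔS_mix = 34.5 J/K

Mole fractions: x_A = 2.01/6.85 = 0.293, x_B = 0.707.
ΔS_mix = −R(n_A ln x_A + n_B ln x_B) = −8.314 × (2.01 ln 0.293 + 4.84 ln 0.707) = 34.5 J/K.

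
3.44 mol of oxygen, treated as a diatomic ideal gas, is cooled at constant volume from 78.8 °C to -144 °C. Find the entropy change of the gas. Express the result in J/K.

ΔS = -71.7 J/K

In kelvin: T₁ = 351.95 K, T₂ = 129.15 K. At constant volume, ΔS = nC_V ln(T₂/T₁) with C_V = 5R/2 = 20.79 J mol⁻¹ K⁻¹.
ΔS = 3.44 × 20.79 × ln(129.15/351.95) = -71.7 J/K.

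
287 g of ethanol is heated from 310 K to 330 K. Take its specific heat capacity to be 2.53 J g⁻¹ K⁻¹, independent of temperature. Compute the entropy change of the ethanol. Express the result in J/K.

ΔS = 45.4 J/K

ΔS = ∫dQ_rev/T = m c ln(T₂/T₁) = 287 × 2.53 × ln(330/310) = 45.4 J/K.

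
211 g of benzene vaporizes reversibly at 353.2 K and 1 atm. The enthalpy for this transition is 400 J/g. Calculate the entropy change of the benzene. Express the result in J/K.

ΔS = 239 J/K

Heat absorbed by the substance: Q = mL = 211 × 400 = 84400 J.
At constant T, ΔS = Q_rev/T = 84400 / 353.2 = 239 J/K.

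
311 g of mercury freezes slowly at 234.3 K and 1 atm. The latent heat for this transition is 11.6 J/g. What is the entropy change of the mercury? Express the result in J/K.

ΔS = -15.4 J/K

Heat released by the substance: Q = −mL = −311 × 11.6 = −3607.6 J.
At constant T, ΔS = Q_rev/T = −3607.6 / 234.3 = -15.4 J/K.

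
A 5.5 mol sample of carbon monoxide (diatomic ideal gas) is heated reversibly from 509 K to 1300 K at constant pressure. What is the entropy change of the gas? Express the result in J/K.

ΔS = 150 J/K

At constant pressure, ΔS = nC_p ln(T₂/T₁) with C_p = 7R/2 = 29.1 J mol⁻¹ K⁻¹.
ΔS = 5.5 × 29.1 × ln(1300/509) = 150 J/K.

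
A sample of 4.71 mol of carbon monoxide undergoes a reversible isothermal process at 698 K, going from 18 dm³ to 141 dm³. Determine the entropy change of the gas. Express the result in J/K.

ΔS_gas = 80.6 J/K

For an isothermal ideal gas ΔS_gas = nR ln(V₂/V₁) = 4.71 × 8.314 × ln(141/18) = 80.6 J/K.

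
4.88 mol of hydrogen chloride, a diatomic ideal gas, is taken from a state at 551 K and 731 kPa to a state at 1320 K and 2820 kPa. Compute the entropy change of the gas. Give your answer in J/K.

ΔS = nC_p ln(T₂/T₁) − nR ln(P₂/P₁), with C_p = 7R/2 = 29.1 J mol⁻¹ K⁻¹ for a diatomic ideal gas.
ΔS = 4.88 × [29.1 × ln(1320/551) − 8.314 × ln(2820/731)] = 69.3 J/K.

ΔS = 69.3 J/K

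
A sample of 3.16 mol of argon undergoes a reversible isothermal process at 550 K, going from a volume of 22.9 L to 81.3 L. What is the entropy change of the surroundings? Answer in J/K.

For an isothermal ideal gas ΔS_gas = nR ln(V₂/V₁) = 3.16 × 8.314 × ln(81.3/22.9) = 33.3 J/K.
The process is reversible, so ΔS_surr = −ΔS_gas = -33.3 J/K and ΔS_universe = 0.

ΔS_surr = -33.3 J/K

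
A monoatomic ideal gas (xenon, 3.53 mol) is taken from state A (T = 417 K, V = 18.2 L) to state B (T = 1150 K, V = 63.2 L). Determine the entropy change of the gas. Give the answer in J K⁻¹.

Entropy is a state function: ΔS = nC_V ln(T₂/T₁) + nR ln(V₂/V₁), with C_V = 3R/2 = 12.47 J mol⁻¹ K⁻¹ for a monoatomic ideal gas.
ΔS = 3.53 × [12.47 × ln(1150/417) + 8.314 × ln(63.2/18.2)] = 81.2 J/K.

ΔS = 81.2 J/K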